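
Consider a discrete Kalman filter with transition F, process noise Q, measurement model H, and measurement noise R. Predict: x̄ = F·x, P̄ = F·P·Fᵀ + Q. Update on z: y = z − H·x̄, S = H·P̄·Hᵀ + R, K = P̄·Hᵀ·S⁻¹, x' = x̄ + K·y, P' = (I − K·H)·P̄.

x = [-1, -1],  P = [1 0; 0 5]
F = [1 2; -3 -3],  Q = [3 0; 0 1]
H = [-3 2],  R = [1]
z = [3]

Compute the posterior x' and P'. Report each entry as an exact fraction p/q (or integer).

x' = [-15/833, 1236/833]
P' = [948/833 1353/833; 1353/833 2134/833]

x̄ = F·x = [-3, 6]
P̄ = F·P·Fᵀ + Q = [24 -33; -33 55]
y = z − H·x̄ = [-18]
S = H·P̄·Hᵀ + R = [833]
K = P̄·Hᵀ·S⁻¹ = [-138/833; 209/833]
x' = x̄ + K·y = [-15/833, 1236/833]
P' = (I − K·H)·P̄ = [948/833 1353/833; 1353/833 2134/833]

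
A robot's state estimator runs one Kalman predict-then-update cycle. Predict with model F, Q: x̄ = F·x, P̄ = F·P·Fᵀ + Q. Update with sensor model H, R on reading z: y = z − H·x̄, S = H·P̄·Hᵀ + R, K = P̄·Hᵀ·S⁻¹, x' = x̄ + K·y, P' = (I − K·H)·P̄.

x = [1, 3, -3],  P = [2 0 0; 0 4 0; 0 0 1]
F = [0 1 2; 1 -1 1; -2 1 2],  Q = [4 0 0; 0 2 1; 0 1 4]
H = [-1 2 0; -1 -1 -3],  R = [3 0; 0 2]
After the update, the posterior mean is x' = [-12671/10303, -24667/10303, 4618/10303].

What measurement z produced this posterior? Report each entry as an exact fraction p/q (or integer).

z = [-3, 2]

x̄ = F·x = [-3, -5, -5]
P̄ = F·P·Fᵀ + Q = [12 -2 8; -2 9 -5; 8 -5 20]
S = H·P̄·Hᵀ + R = [59 50; 50 217]
K = P̄·Hᵀ·S⁻¹ = [-1772/10303 -1206/10303; 3940/10303 -528/10303; -756/10303 -2817/10303]
x' − x̄ = [18238/10303, 26848/10303, 56133/10303] = K·y
y = (KᵀK)⁻¹·Kᵀ·(x' − x̄) = [4, -21]
z = y + H·x̄ = [4, -21] + [-7, 23] = [-3, 2]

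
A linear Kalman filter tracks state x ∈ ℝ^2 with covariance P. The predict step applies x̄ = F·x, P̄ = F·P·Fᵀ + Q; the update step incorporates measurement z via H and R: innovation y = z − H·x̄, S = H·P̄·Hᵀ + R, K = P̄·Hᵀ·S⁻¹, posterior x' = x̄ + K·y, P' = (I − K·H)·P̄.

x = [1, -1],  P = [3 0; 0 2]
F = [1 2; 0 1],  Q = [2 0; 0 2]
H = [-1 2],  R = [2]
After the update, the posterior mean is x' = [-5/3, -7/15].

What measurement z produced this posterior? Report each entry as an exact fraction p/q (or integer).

x̄ = F·x = [-1, -1]
P̄ = F·P·Fᵀ + Q = [13 4; 4 4]
S = H·P̄·Hᵀ + R = [15]
K = P̄·Hᵀ·S⁻¹ = [-1/3; 4/15]
x' − x̄ = [-2/3, 8/15] = K·y
y = (KᵀK)⁻¹·Kᵀ·(x' − x̄) = [2]
z = y + H·x̄ = [2] + [-1] = [1]

z = [1]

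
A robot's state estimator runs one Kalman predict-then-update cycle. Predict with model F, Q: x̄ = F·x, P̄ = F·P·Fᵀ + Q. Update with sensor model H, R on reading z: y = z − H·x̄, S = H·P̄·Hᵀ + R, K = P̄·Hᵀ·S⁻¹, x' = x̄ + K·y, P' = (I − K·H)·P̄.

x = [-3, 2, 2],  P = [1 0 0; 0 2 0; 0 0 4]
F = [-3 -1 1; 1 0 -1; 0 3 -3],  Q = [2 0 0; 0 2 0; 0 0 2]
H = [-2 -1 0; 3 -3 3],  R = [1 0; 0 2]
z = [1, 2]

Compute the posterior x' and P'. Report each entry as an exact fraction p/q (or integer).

x̄ = F·x = [9, -5, 0]
P̄ = F·P·Fᵀ + Q = [17 -7 -18; -7 7 12; -18 12 56]
y = z − H·x̄ = [14, -40]
S = H·P̄·Hᵀ + R = [48 -30; -30 308]
K = P̄·Hᵀ·S⁻¹ = [-648/1157 9/2314; 38/267 -1/178; 811/1157 372/1157]
x' = x̄ + K·y = [1161/1157, -743/267, -3526/1157]
P' = (I − K·H)·P̄ = [2092/1157 -272/89 -5625/1157; -272/89 1594/267 803/89; -5625/1157 803/89 16312/1157]

x' = [1161/1157, -743/267, -3526/1157]
P' = [2092/1157 -272/89 -5625/1157; -272/89 1594/267 803/89; -5625/1157 803/89 16312/1157]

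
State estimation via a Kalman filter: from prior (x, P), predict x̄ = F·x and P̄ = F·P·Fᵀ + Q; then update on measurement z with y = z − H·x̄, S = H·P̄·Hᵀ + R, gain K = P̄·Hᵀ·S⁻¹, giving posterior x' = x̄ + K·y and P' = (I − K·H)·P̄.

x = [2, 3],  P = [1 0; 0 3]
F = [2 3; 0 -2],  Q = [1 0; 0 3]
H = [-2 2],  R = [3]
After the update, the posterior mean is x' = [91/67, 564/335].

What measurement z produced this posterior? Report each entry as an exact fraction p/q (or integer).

x̄ = F·x = [13, -6]
P̄ = F·P·Fᵀ + Q = [32 -18; -18 15]
S = H·P̄·Hᵀ + R = [335]
K = P̄·Hᵀ·S⁻¹ = [-20/67; 66/335]
x' − x̄ = [-780/67, 2574/335] = K·y
y = (KᵀK)⁻¹·Kᵀ·(x' − x̄) = [39]
z = y + H·x̄ = [39] + [-38] = [1]

z = [1]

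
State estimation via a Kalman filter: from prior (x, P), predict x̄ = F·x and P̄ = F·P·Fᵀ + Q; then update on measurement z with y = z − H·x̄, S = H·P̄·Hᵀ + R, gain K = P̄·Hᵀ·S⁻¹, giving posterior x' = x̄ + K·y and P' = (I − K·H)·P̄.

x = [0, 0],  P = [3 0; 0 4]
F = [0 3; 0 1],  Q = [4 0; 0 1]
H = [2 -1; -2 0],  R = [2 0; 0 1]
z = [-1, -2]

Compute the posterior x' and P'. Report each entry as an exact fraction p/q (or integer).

x̄ = F·x = [0, 0]
P̄ = F·P·Fᵀ + Q = [40 12; 12 5]
y = z − H·x̄ = [-1, -2]
S = H·P̄·Hᵀ + R = [119 -136; -136 161]
K = P̄·Hᵀ·S⁻¹ = [4/39 -16/39; -205/663 -16/39]
x' = x̄ + K·y = [28/39, 749/663]
P' = (I − K·H)·P̄ = [8/39 8/39; 8/39 682/663]

x' = [28/39, 749/663]
P' = [8/39 8/39; 8/39 682/663]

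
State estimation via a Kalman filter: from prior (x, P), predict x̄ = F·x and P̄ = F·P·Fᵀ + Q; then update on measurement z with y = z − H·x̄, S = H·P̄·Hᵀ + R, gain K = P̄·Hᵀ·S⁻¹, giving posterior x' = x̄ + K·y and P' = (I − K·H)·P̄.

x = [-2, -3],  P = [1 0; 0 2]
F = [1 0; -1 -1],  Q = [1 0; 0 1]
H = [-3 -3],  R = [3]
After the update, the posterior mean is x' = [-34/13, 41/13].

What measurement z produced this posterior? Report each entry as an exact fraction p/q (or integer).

z = [-1]

x̄ = F·x = [-2, 5]
P̄ = F·P·Fᵀ + Q = [2 -1; -1 4]
S = H·P̄·Hᵀ + R = [39]
K = P̄·Hᵀ·S⁻¹ = [-1/13; -3/13]
x' − x̄ = [-8/13, -24/13] = K·y
y = (KᵀK)⁻¹·Kᵀ·(x' − x̄) = [8]
z = y + H·x̄ = [8] + [-9] = [-1]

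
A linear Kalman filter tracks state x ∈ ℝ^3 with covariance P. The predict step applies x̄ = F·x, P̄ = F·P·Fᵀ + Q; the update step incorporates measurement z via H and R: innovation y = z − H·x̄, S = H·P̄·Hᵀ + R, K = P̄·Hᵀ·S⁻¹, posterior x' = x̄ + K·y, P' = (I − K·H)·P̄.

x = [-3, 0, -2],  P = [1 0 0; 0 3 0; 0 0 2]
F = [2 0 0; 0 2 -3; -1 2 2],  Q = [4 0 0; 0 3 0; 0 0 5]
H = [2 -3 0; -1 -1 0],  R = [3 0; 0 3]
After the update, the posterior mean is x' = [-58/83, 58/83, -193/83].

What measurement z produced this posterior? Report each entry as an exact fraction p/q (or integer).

x̄ = F·x = [-6, 6, -1]
P̄ = F·P·Fᵀ + Q = [8 0 -2; 0 33 0; -2 0 26]
S = H·P̄·Hᵀ + R = [332 83; 83 44]
K = P̄·Hᵀ·S⁻¹ = [456/2573 -16/31; -539/2573 -11/31; -114/2573 4/31]
x' − x̄ = [440/83, -440/83, -110/83] = K·y
y = (KᵀK)⁻¹·Kᵀ·(x' − x̄) = [27, -1]
z = y + H·x̄ = [27, -1] + [-30, 0] = [-3, -1]

z = [-3, -1]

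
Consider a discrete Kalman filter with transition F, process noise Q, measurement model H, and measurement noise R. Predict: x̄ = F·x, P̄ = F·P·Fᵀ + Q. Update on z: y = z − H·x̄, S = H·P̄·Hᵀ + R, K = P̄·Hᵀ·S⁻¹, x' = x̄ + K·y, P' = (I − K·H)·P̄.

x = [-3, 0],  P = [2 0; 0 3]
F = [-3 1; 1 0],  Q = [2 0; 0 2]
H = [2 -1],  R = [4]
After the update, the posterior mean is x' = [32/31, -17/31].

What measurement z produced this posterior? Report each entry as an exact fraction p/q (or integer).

x̄ = F·x = [9, -3]
P̄ = F·P·Fᵀ + Q = [23 -6; -6 4]
S = H·P̄·Hᵀ + R = [124]
K = P̄·Hᵀ·S⁻¹ = [13/31; -4/31]
x' − x̄ = [-247/31, 76/31] = K·y
y = (KᵀK)⁻¹·Kᵀ·(x' − x̄) = [-19]
z = y + H·x̄ = [-19] + [21] = [2]

z = [2]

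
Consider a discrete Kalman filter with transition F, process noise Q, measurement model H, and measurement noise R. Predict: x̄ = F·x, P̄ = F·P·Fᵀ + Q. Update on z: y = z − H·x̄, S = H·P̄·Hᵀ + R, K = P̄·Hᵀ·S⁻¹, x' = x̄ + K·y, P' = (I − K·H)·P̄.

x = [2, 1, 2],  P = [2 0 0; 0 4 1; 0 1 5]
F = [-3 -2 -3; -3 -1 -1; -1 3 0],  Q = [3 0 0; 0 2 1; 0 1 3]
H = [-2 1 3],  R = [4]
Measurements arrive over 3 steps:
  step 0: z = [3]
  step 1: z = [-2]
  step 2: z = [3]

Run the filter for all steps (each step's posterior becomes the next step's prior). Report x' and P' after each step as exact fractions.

step 0: x' = [-7971/872, -6233/872, -2339/872], P' = [32239/872 21157/872 14143/872; 21157/872 19807/872 7389/872; 14143/872 7389/872 7191/872]
step 1: x' = [4121633/1321045, 4873912/1321045, 204756/1321045], P' = [183123104/1321045 138607721/1321045 75034093/1321045; 138607721/1321045 330809212/3963135 55040262/1321045; 75034093/1321045 55040262/1321045 31901756/1321045]
step 2: x' = [93650633420/23348590811, 50250734815/23348590811, 69106164938/23348590811], P' = [5893783444646/70045772433 4515413660155/70045772433 792310135181/23348590811; 4515413660155/70045772433 3743503766498/70045772433 576110775924/23348590811; 792310135181/23348590811 576110775924/23348590811 339863247222/23348590811]

step 0: x̄ = F·x = [-14, -9, 1]
step 0: P̄ = F·P·Fᵀ + Q = [94 46 -27; 46 31 -8; -27 -8 41]
step 0: y = z − H·x̄ = [-19]
step 0: S = H·P̄·Hᵀ + R = [872]
step 0: K = P̄·Hᵀ·S⁻¹ = [-223/872; -85/872; 169/872]
step 0: x' = x̄ + K·y = [-7971/872, -6233/872, -2339/872]
step 0: P' = (I − K·H)·P̄ = [32239/872 21157/872 14143/872; 21157/872 19807/872 7389/872; 14143/872 7389/872 7191/872]
step 1: x̄ = F·x = [10849/218, 32485/872, -1341/109]
step 1: P̄ = F·P·Fᵀ + Q = [129230/109 187103/218 -24287/109; 187103/218 545471/872 -17389/109; -24287/109 -17389/109 10772/109]
step 1: y = z − H·x̄ = [84747/872]
step 1: S = H·P̄·Hᵀ + R = [3963135/872]
step 1: K = P̄·Hᵀ·S⁻¹ = [-634052/1321045; -1368689/3963135; 169336/1321045]
step 1: x' = x̄ + K·y = [4121633/1321045, 4873912/1321045, 204756/1321045]
step 1: P' = (I − K·H)·P̄ = [183123104/1321045 138607721/1321045 75034093/1321045; 138607721/1321045 330809212/3963135 55040262/1321045; 75034093/1321045 55040262/1321045 31901756/1321045]
step 2: x̄ = F·x = [-22726991/1321045, -17443567/1321045, 10500103/1321045]
step 2: P̄ = F·P·Fᵀ + Q = [18163965883/3963135 13162297781/3963135 -1352763238/1321045; 13162297781/3963135 9554558782/3963135 -979067316/1321045; -1352763238/1321045 -979067316/1321045 347867549/1321045]
step 2: y = z − H·x̄ = [-55547589/1321045]
step 2: S = H·P̄·Hᵀ + R = [23348590811/1321045]
step 2: K = P̄·Hᵀ·S⁻¹ = [-11780167709/23348590811; -8527214208/23348590811; 2770061807/23348590811]
step 2: x' = x̄ + K·y = [93650633420/23348590811, 50250734815/23348590811, 69106164938/23348590811]
step 2: P' = (I − K·H)·P̄ = [5893783444646/70045772433 4515413660155/70045772433 792310135181/23348590811; 4515413660155/70045772433 3743503766498/70045772433 576110775924/23348590811; 792310135181/23348590811 576110775924/23348590811 339863247222/23348590811]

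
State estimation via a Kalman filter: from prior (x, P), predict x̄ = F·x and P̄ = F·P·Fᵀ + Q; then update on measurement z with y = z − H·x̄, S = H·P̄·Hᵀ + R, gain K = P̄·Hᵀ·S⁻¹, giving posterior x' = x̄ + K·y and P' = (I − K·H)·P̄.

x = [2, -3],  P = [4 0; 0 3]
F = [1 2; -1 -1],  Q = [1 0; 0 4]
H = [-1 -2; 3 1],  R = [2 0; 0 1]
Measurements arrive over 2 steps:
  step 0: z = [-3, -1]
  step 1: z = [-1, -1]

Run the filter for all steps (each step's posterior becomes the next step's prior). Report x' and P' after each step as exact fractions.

step 0: x̄ = F·x = [-4, 1]
step 0: P̄ = F·P·Fᵀ + Q = [17 -10; -10 11]
step 0: y = z − H·x̄ = [-5, 10]
step 0: S = H·P̄·Hᵀ + R = [23 -3; -3 105]
step 0: K = P̄·Hᵀ·S⁻¹ = [73/401 476/1203; -439/802 -473/2406]
step 0: x' = x̄ + K·y = [-1147/1203, 4261/2406]
step 0: P' = (I − K·H)·P̄ = [278/1203 -358/1203; -358/1203 1675/2406]
step 1: x̄ = F·x = [1038/401, -1967/2406]
step 1: P̄ = F·P·Fᵀ + Q = [1133/401 -293/401; -293/401 10423/2406]
step 1: y = z − H·x̄ = [-56/1203, -19123/2406]
step 1: S = H·P̄·Hᵀ + R = [23135/1203 -14467/1203; -14467/1203 63463/2406]
step 1: K = P̄·Hᵀ·S⁻¹ = [137543/872509 318922/872509; -441563/872509 -130527/872509]
step 1: x' = x̄ + K·y = [-282695/872509, 344679/872509]
step 1: P' = (I − K·H)·P̄ = [182586/872509 -228836/872509; -228836/872509 555981/872509]

step 0: x' = [-1147/1203, 4261/2406], P' = [278/1203 -358/1203; -358/1203 1675/2406]
step 1: x' = [-282695/872509, 344679/872509], P' = [182586/872509 -228836/872509; -228836/872509 555981/872509]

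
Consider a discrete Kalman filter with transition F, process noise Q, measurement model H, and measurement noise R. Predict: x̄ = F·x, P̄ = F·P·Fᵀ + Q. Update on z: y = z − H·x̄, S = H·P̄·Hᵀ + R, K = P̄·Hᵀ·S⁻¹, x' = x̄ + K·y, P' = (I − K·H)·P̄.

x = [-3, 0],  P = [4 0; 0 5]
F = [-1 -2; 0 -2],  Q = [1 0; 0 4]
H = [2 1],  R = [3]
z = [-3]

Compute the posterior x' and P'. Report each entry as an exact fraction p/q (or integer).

x' = [-1/23, -64/23]
P' = [275/207 -340/207; -340/207 872/207]

x̄ = F·x = [3, 0]
P̄ = F·P·Fᵀ + Q = [25 20; 20 24]
y = z − H·x̄ = [-9]
S = H·P̄·Hᵀ + R = [207]
K = P̄·Hᵀ·S⁻¹ = [70/207; 64/207]
x' = x̄ + K·y = [-1/23, -64/23]
P' = (I − K·H)·P̄ = [275/207 -340/207; -340/207 872/207]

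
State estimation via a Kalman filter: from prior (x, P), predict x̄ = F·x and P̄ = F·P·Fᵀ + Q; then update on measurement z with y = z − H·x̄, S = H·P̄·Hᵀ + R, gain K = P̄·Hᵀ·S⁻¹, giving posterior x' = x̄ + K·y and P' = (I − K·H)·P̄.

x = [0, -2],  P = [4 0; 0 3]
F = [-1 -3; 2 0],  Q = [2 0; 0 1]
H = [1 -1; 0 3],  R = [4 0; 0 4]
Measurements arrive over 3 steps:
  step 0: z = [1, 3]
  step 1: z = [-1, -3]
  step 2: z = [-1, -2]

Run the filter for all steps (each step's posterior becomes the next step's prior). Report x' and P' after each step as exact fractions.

step 0: x' = [2638/1073, 1117/1073], P' = [20408/5365 372/1073; 372/1073 452/1073]
step 1: x' = [-8707190/4420823, -3805985/4420823], P' = [10744584/4420823 608540/4420823; 608540/4420823 1720324/4420823]
step 2: x' = [552340313/2386176433, -1222241194/2386176433], P' = [5753426488/2386176433 343243076/2386176433; 343243076/2386176433 923559612/2386176433]

step 0: x̄ = F·x = [6, 0]
step 0: P̄ = F·P·Fᵀ + Q = [33 -8; -8 17]
step 0: y = z − H·x̄ = [-5, 3]
step 0: S = H·P̄·Hᵀ + R = [70 -75; -75 157]
step 0: K = P̄·Hᵀ·S⁻¹ = [4637/5365 279/1073; -20/1073 339/1073]
step 0: x' = x̄ + K·y = [2638/1073, 1117/1073]
step 0: P' = (I − K·H)·P̄ = [20408/5365 372/1073; 372/1073 452/1073]
step 1: x̄ = F·x = [-5989/1073, 5276/1073]
step 1: P̄ = F·P·Fᵀ + Q = [62638/5365 -51976/5365; -51976/5365 86997/5365]
step 1: y = z − H·x̄ = [10192/1073, -19047/1073]
step 1: S = H·P̄·Hᵀ + R = [275047/5365 -416919/5365; -416919/5365 804433/5365]
step 1: K = P̄·Hᵀ·S⁻¹ = [2534011/4420823 456405/4420823; -277946/4420823 1290243/4420823]
step 1: x' = x̄ + K·y = [-8707190/4420823, -3805985/4420823]
step 1: P' = (I − K·H)·P̄ = [10744584/4420823 608540/4420823; 608540/4420823 1720324/4420823]
step 2: x̄ = F·x = [20125145/4420823, -17414380/4420823]
step 2: P̄ = F·P·Fᵀ + Q = [38720386/4420823 -25140408/4420823; -25140408/4420823 47399159/4420823]
step 2: y = z − H·x̄ = [-41960348/4420823, 43401494/4420823]
step 2: S = H·P̄·Hᵀ + R = [154083653/4420823 -217618701/4420823; -217618701/4420823 444275723/4420823]
step 2: K = P̄·Hᵀ·S⁻¹ = [1352545853/2386176433 257432307/2386176433; -145079134/2386176433 692669709/2386176433]
step 2: x' = x̄ + K·y = [552340313/2386176433, -1222241194/2386176433]
step 2: P' = (I − K·H)·P̄ = [5753426488/2386176433 343243076/2386176433; 343243076/2386176433 923559612/2386176433]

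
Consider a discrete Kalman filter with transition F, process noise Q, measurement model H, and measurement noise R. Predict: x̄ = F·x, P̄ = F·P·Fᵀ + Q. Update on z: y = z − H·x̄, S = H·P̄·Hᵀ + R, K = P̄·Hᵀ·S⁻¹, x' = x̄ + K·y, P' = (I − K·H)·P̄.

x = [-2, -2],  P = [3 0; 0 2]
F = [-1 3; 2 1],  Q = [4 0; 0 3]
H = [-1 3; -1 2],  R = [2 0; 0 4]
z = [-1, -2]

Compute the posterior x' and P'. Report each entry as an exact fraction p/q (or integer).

x' = [-3524/1331, -1951/1331]
P' = [18900/1331 6800/1331; 6800/1331 2686/1331]

x̄ = F·x = [-4, -6]
P̄ = F·P·Fᵀ + Q = [25 0; 0 17]
y = z − H·x̄ = [13, 6]
S = H·P̄·Hᵀ + R = [180 127; 127 97]
K = P̄·Hᵀ·S⁻¹ = [750/1331 -1325/1331; 629/1331 -357/1331]
x' = x̄ + K·y = [-3524/1331, -1951/1331]
P' = (I − K·H)·P̄ = [18900/1331 6800/1331; 6800/1331 2686/1331]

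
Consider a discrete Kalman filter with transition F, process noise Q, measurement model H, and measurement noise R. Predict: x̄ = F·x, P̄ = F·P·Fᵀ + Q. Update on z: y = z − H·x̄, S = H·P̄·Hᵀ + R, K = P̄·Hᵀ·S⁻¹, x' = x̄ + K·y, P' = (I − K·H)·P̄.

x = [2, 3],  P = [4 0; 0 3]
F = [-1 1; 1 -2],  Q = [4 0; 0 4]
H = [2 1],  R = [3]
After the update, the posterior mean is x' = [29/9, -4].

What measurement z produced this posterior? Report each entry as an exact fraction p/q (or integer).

x̄ = F·x = [1, -4]
P̄ = F·P·Fᵀ + Q = [11 -10; -10 20]
S = H·P̄·Hᵀ + R = [27]
K = P̄·Hᵀ·S⁻¹ = [4/9; 0]
x' − x̄ = [20/9, 0] = K·y
y = (KᵀK)⁻¹·Kᵀ·(x' − x̄) = [5]
z = y + H·x̄ = [5] + [-2] = [3]

z = [3]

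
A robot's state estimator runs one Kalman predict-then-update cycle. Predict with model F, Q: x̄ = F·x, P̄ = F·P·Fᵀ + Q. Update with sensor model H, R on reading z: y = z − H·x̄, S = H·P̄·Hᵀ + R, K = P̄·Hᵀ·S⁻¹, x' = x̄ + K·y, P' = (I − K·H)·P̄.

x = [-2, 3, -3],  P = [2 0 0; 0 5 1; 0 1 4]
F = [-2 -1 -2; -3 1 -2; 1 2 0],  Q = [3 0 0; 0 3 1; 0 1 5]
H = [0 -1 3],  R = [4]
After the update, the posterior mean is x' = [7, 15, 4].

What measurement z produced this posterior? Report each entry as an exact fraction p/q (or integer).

z = [-3]

x̄ = F·x = [7, 15, 4]
P̄ = F·P·Fᵀ + Q = [36 23 -18; 23 38 1; -18 1 27]
S = H·P̄·Hᵀ + R = [279]
K = P̄·Hᵀ·S⁻¹ = [-77/279; -35/279; 80/279]
x' − x̄ = [0, 0, 0] = K·y
y = (KᵀK)⁻¹·Kᵀ·(x' − x̄) = [0]
z = y + H·x̄ = [0] + [-3] = [-3]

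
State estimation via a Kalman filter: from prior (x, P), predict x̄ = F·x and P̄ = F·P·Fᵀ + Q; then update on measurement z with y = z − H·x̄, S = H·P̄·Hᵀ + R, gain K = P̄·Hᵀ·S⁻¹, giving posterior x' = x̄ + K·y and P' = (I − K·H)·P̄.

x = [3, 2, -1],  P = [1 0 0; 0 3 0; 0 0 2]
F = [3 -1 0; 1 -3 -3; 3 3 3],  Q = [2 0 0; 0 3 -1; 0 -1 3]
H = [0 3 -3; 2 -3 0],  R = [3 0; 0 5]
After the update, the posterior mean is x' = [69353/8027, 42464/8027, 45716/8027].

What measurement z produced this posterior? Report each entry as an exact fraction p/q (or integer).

z = [-1, 2]

x̄ = F·x = [7, 0, 12]
P̄ = F·P·Fᵀ + Q = [14 12 0; 12 49 -43; 0 -43 57]
S = H·P̄·Hᵀ + R = [1731 -756; -756 358]
K = P̄·Hᵀ·S⁻¹ = [1140/8027 2228/8027; 970/8027 -1419/16054; -1646/8027 -1167/16054]
x' − x̄ = [13164/8027, 42464/8027, -50608/8027] = K·y
y = (KᵀK)⁻¹·Kᵀ·(x' − x̄) = [35, -12]
z = y + H·x̄ = [35, -12] + [-36, 14] = [-1, 2]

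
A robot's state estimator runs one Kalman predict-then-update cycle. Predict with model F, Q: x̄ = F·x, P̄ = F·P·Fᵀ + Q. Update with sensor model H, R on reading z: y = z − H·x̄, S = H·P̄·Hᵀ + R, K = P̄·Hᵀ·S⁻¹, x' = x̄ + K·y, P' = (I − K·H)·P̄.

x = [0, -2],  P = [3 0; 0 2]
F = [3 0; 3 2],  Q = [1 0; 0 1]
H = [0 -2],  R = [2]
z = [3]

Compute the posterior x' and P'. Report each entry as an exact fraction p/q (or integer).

x̄ = F·x = [0, -4]
P̄ = F·P·Fᵀ + Q = [28 27; 27 36]
y = z − H·x̄ = [-5]
S = H·P̄·Hᵀ + R = [146]
K = P̄·Hᵀ·S⁻¹ = [-27/73; -36/73]
x' = x̄ + K·y = [135/73, -112/73]
P' = (I − K·H)·P̄ = [586/73 27/73; 27/73 36/73]

x' = [135/73, -112/73]
P' = [586/73 27/73; 27/73 36/73]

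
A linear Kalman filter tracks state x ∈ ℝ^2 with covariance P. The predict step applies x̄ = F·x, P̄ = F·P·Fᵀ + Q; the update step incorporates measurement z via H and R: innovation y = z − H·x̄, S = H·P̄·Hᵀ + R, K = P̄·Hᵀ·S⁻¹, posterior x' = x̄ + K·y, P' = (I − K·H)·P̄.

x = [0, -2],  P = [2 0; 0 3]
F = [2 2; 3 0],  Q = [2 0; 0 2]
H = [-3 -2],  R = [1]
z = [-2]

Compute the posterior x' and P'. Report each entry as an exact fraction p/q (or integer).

x' = [-48/47, 1064/423]
P' = [134/47 -196/47; -196/47 2684/423]

x̄ = F·x = [-4, 0]
P̄ = F·P·Fᵀ + Q = [22 12; 12 20]
y = z − H·x̄ = [-14]
S = H·P̄·Hᵀ + R = [423]
K = P̄·Hᵀ·S⁻¹ = [-10/47; -76/423]
x' = x̄ + K·y = [-48/47, 1064/423]
P' = (I − K·H)·P̄ = [134/47 -196/47; -196/47 2684/423]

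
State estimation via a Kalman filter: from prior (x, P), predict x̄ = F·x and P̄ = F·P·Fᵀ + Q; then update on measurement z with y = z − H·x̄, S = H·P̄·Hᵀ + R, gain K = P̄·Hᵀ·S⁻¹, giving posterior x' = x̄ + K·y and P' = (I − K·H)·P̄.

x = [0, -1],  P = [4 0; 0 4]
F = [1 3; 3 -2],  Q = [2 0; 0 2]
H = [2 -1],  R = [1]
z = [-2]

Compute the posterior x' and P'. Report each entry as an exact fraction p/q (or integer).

x̄ = F·x = [-3, 2]
P̄ = F·P·Fᵀ + Q = [42 -12; -12 54]
y = z − H·x̄ = [6]
S = H·P̄·Hᵀ + R = [271]
K = P̄·Hᵀ·S⁻¹ = [96/271; -78/271]
x' = x̄ + K·y = [-237/271, 74/271]
P' = (I − K·H)·P̄ = [2166/271 4236/271; 4236/271 8550/271]

x' = [-237/271, 74/271]
P' = [2166/271 4236/271; 4236/271 8550/271]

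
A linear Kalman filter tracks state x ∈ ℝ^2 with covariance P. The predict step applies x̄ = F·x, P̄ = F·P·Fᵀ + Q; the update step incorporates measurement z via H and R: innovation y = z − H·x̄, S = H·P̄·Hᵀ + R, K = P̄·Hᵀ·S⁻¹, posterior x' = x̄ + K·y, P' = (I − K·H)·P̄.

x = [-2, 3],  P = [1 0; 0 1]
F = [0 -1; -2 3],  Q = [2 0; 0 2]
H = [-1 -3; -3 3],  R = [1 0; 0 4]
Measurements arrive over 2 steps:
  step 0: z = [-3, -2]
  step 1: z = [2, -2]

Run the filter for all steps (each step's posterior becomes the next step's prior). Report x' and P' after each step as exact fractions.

step 0: x̄ = F·x = [-3, 13]
step 0: P̄ = F·P·Fᵀ + Q = [3 -3; -3 15]
step 0: y = z − H·x̄ = [33, -50]
step 0: S = H·P̄·Hᵀ + R = [121 -144; -144 220]
step 0: K = P̄·Hᵀ·S⁻¹ = [-318/1471 -657/2942; -366/1471 243/2942]
step 0: x' = x̄ + K·y = [1518/1471, 970/1471]
step 0: P' = (I − K·H)·P̄ = [408/1471 -30/1471; -30/1471 132/1471]
step 1: x̄ = F·x = [-970/1471, -126/1471]
step 1: P̄ = F·P·Fᵀ + Q = [3074/1471 -456/1471; -456/1471 6122/1471]
step 1: y = z − H·x̄ = [1594/1471, -5474/1471]
step 1: S = H·P̄·Hᵀ + R = [56907/1471 -48612/1471; -48612/1471 96856/1471]
step 1: K = P̄·Hᵀ·S⁻¹ = [-57787/267561 -77677/356748; -7321/29729 9531/118916]
step 1: x' = x̄ + K·y = [-44519/535122, -38693/59458]
step 1: P' = (I − K·H)·P̄ = [145409/535122 -1105/59458; -1105/59458 5249/59458]

step 0: x' = [1518/1471, 970/1471], P' = [408/1471 -30/1471; -30/1471 132/1471]
step 1: x' = [-44519/535122, -38693/59458], P' = [145409/535122 -1105/59458; -1105/59458 5249/59458]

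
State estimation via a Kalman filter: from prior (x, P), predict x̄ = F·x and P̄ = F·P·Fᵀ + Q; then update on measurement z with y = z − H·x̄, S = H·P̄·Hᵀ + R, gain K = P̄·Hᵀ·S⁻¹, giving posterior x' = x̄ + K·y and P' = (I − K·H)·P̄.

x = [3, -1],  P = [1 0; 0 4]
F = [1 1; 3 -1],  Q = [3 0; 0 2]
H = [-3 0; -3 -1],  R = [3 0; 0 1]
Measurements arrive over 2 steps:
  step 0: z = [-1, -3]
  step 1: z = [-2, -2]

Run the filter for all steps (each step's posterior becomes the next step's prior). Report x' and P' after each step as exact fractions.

step 0: x' = [-8/463, 1623/463], P' = [127/463 -358/463; -358/463 1443/463]
step 1: x' = [3616/4007, -3149/4007], P' = [22835/84147 -63554/84147; -63554/84147 252764/84147]

step 0: x̄ = F·x = [2, 10]
step 0: P̄ = F·P·Fᵀ + Q = [8 -1; -1 15]
step 0: y = z − H·x̄ = [5, 13]
step 0: S = H·P̄·Hᵀ + R = [75 69; 69 82]
step 0: K = P̄·Hᵀ·S⁻¹ = [-127/463 -23/463; 358/463 -369/463]
step 0: x' = x̄ + K·y = [-8/463, 1623/463]
step 0: P' = (I − K·H)·P̄ = [127/463 -358/463; -358/463 1443/463]
step 1: x̄ = F·x = [1615/463, -1647/463]
step 1: P̄ = F·P·Fᵀ + Q = [2243/463 -1778/463; -1778/463 5660/463]
step 1: y = z − H·x̄ = [3919/463, 2272/463]
step 1: S = H·P̄·Hᵀ + R = [21576/463 14853/463; 14853/463 15642/463]
step 1: K = P̄·Hᵀ·S⁻¹ = [-22835/84147 -4951/84147; 63554/84147 -62102/84147]
step 1: x' = x̄ + K·y = [3616/4007, -3149/4007]
step 1: P' = (I − K·H)·P̄ = [22835/84147 -63554/84147; -63554/84147 252764/84147]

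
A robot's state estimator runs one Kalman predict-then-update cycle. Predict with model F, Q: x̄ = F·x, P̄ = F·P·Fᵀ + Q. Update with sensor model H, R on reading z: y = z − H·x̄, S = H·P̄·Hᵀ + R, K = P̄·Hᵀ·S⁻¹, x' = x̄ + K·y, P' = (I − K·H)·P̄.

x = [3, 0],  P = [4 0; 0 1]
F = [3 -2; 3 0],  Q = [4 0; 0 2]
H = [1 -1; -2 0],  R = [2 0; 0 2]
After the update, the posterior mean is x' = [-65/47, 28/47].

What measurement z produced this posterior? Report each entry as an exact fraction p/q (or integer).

x̄ = F·x = [9, 9]
P̄ = F·P·Fᵀ + Q = [44 36; 36 38]
S = H·P̄·Hᵀ + R = [12 -16; -16 178]
K = P̄·Hᵀ·S⁻¹ = [2/235 -116/235; -377/470 -112/235]
x' − x̄ = [-488/47, -395/47] = K·y
y = (KᵀK)⁻¹·Kᵀ·(x' − x̄) = [-2, 21]
z = y + H·x̄ = [-2, 21] + [0, -18] = [-2, 3]

z = [-2, 3]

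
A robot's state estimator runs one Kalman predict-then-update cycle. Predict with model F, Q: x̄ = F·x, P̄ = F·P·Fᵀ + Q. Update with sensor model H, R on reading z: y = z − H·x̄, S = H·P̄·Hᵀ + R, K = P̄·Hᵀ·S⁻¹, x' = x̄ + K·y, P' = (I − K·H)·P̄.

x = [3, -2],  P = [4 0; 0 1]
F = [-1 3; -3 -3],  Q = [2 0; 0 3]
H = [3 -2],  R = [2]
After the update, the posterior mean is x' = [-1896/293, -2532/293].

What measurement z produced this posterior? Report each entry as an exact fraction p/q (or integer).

x̄ = F·x = [-9, -3]
P̄ = F·P·Fᵀ + Q = [15 3; 3 48]
S = H·P̄·Hᵀ + R = [293]
K = P̄·Hᵀ·S⁻¹ = [39/293; -87/293]
x' − x̄ = [741/293, -1653/293] = K·y
y = (KᵀK)⁻¹·Kᵀ·(x' − x̄) = [19]
z = y + H·x̄ = [19] + [-21] = [-2]

z = [-2]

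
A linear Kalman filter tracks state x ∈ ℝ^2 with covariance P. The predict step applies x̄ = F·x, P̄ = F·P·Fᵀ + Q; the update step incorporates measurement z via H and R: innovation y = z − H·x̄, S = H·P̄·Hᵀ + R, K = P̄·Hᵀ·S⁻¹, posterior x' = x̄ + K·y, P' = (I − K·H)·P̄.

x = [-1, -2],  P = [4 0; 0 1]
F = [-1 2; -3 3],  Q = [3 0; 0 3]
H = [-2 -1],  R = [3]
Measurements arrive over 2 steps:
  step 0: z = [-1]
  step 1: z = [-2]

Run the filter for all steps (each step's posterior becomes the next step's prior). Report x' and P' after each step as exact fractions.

step 0: x̄ = F·x = [-3, -3]
step 0: P̄ = F·P·Fᵀ + Q = [11 18; 18 48]
step 0: y = z − H·x̄ = [-10]
step 0: S = H·P̄·Hᵀ + R = [167]
step 0: K = P̄·Hᵀ·S⁻¹ = [-40/167; -84/167]
step 0: x' = x̄ + K·y = [-101/167, 339/167]
step 0: P' = (I − K·H)·P̄ = [237/167 -354/167; -354/167 960/167]
step 1: x̄ = F·x = [779/167, 1320/167]
step 1: P̄ = F·P·Fᵀ + Q = [5994/167 9657/167; 9657/167 17646/167]
step 1: y = z − H·x̄ = [2544/167]
step 1: S = H·P̄·Hᵀ + R = [80751/167]
step 1: K = P̄·Hᵀ·S⁻¹ = [-7215/26917; -1120/2447]
step 1: x' = x̄ + K·y = [15649/26917, 2280/2447]
step 1: P' = (I − K·H)·P̄ = [30969/26917 -3663/2447; -3663/2447 10686/2447]

step 0: x' = [-101/167, 339/167], P' = [237/167 -354/167; -354/167 960/167]
step 1: x' = [15649/26917, 2280/2447], P' = [30969/26917 -3663/2447; -3663/2447 10686/2447]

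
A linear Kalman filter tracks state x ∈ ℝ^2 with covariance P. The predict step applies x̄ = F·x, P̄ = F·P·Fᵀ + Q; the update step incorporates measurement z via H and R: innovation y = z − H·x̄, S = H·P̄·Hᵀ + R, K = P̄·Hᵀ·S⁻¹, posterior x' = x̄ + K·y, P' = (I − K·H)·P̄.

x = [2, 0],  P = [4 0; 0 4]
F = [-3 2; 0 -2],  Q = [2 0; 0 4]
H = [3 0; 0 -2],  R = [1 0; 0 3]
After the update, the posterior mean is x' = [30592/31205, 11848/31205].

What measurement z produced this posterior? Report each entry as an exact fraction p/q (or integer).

z = [3, -1]

x̄ = F·x = [-6, 0]
P̄ = F·P·Fᵀ + Q = [54 -16; -16 20]
S = H·P̄·Hᵀ + R = [487 96; 96 83]
K = P̄·Hᵀ·S⁻¹ = [10374/31205 32/31205; -144/31205 -14872/31205]
x' − x̄ = [217822/31205, 11848/31205] = K·y
y = (KᵀK)⁻¹·Kᵀ·(x' − x̄) = [21, -1]
z = y + H·x̄ = [21, -1] + [-18, 0] = [3, -1]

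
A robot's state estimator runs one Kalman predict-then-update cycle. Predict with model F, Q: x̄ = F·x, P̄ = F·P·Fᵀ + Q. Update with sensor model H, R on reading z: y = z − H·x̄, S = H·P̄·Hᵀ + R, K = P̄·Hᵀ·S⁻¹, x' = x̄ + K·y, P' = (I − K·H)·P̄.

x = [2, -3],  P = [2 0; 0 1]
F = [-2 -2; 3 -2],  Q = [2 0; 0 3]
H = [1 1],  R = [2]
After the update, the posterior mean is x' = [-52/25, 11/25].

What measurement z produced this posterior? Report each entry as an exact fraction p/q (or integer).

x̄ = F·x = [2, 12]
P̄ = F·P·Fᵀ + Q = [14 -8; -8 25]
S = H·P̄·Hᵀ + R = [25]
K = P̄·Hᵀ·S⁻¹ = [6/25; 17/25]
x' − x̄ = [-102/25, -289/25] = K·y
y = (KᵀK)⁻¹·Kᵀ·(x' − x̄) = [-17]
z = y + H·x̄ = [-17] + [14] = [-3]

z = [-3]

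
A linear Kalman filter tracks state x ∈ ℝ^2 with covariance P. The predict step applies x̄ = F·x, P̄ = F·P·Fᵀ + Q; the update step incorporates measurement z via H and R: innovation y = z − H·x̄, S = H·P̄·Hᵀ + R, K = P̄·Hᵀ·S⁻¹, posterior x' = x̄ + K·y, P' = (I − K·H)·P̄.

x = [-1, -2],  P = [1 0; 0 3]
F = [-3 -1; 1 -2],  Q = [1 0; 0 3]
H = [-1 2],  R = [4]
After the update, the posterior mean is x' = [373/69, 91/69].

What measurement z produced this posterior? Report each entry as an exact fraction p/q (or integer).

z = [-3]

x̄ = F·x = [5, 3]
P̄ = F·P·Fᵀ + Q = [13 3; 3 16]
S = H·P̄·Hᵀ + R = [69]
K = P̄·Hᵀ·S⁻¹ = [-7/69; 29/69]
x' − x̄ = [28/69, -116/69] = K·y
y = (KᵀK)⁻¹·Kᵀ·(x' − x̄) = [-4]
z = y + H·x̄ = [-4] + [1] = [-3]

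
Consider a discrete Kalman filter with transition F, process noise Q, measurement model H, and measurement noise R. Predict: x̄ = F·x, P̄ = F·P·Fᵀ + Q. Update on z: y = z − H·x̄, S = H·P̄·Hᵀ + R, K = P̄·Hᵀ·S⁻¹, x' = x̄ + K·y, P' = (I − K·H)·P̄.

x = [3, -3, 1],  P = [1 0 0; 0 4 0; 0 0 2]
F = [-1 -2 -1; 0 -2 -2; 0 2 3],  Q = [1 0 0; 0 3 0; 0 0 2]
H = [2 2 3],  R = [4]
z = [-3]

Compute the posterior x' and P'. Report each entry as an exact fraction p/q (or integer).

x' = [17/19, 61/19, -69/19]
P' = [331/19 345/19 -446/19; 345/19 488/19 -552/19; -446/19 -552/19 668/19]

x̄ = F·x = [2, 4, -3]
P̄ = F·P·Fᵀ + Q = [20 20 -22; 20 27 -28; -22 -28 36]
y = z − H·x̄ = [-6]
S = H·P̄·Hᵀ + R = [76]
K = P̄·Hᵀ·S⁻¹ = [7/38; 5/38; 2/19]
x' = x̄ + K·y = [17/19, 61/19, -69/19]
P' = (I − K·H)·P̄ = [331/19 345/19 -446/19; 345/19 488/19 -552/19; -446/19 -552/19 668/19]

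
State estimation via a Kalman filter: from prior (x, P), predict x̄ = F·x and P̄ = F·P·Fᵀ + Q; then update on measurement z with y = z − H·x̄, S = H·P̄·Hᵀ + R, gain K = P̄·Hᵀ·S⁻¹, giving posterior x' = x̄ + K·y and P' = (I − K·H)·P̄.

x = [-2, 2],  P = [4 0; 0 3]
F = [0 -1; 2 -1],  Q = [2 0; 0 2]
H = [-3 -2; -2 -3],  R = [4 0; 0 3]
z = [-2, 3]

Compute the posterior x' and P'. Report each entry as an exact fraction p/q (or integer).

x̄ = F·x = [-2, -6]
P̄ = F·P·Fᵀ + Q = [5 3; 3 21]
y = z − H·x̄ = [-20, -19]
S = H·P̄·Hᵀ + R = [169 195; 195 248]
K = P̄·Hᵀ·S⁻¹ = [-1503/3887 68/299; 807/3887 -132/299]
x' = x̄ + K·y = [5490/3887, -6858/3887]
P' = (I − K·H)·P̄ = [4668/3887 -3996/3887; -3996/3887 4380/3887]

x' = [5490/3887, -6858/3887]
P' = [4668/3887 -3996/3887; -3996/3887 4380/3887]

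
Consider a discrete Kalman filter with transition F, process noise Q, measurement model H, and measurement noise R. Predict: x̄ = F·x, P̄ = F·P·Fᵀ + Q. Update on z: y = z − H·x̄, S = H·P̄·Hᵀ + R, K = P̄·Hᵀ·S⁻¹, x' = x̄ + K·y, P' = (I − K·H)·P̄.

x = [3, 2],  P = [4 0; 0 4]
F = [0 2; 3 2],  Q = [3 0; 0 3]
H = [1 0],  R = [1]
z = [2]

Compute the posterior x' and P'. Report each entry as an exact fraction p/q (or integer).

x' = [21/10, 57/5]
P' = [19/20 4/5; 4/5 211/5]

x̄ = F·x = [4, 13]
P̄ = F·P·Fᵀ + Q = [19 16; 16 55]
y = z − H·x̄ = [-2]
S = H·P̄·Hᵀ + R = [20]
K = P̄·Hᵀ·S⁻¹ = [19/20; 4/5]
x' = x̄ + K·y = [21/10, 57/5]
P' = (I − K·H)·P̄ = [19/20 4/5; 4/5 211/5]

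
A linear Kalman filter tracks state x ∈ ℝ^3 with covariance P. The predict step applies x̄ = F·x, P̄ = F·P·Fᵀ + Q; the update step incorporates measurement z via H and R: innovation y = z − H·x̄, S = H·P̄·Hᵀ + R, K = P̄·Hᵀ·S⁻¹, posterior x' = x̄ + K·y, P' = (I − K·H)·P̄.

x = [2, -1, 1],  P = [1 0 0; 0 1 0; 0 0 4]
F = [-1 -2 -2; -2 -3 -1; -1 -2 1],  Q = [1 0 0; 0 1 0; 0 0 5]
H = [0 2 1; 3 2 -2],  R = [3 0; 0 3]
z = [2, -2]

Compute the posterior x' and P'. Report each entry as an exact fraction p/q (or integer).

x̄ = F·x = [-2, -2, 1]
P̄ = F·P·Fᵀ + Q = [22 16 -3; 16 18 4; -3 4 14]
y = z − H·x̄ = [5, 10]
S = H·P̄·Hᵀ + R = [105 123; 123 525]
K = P̄·Hᵀ·S⁻¹ = [811/13332 817/4444; 971/3333 85/1111; 5039/13332 -639/4444]
x' = x̄ + K·y = [1901/13332, 739/3333, 19357/13332]
P' = (I − K·H)·P̄ = [14881/13332 -1351/3333 13241/13332; -1351/3333 1774/3333 -635/3333; 13241/13332 -635/3333 20197/13332]

x' = [1901/13332, 739/3333, 19357/13332]
P' = [14881/13332 -1351/3333 13241/13332; -1351/3333 1774/3333 -635/3333; 13241/13332 -635/3333 20197/13332]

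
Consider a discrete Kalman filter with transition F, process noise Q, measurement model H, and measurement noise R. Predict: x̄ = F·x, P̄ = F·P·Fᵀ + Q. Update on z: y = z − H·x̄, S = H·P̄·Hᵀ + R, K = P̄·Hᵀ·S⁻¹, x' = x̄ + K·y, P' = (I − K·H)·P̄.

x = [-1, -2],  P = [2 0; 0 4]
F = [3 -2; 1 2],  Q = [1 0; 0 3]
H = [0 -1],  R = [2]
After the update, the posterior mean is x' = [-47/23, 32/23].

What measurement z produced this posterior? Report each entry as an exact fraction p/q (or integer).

x̄ = F·x = [1, -5]
P̄ = F·P·Fᵀ + Q = [35 -10; -10 21]
S = H·P̄·Hᵀ + R = [23]
K = P̄·Hᵀ·S⁻¹ = [10/23; -21/23]
x' − x̄ = [-70/23, 147/23] = K·y
y = (KᵀK)⁻¹·Kᵀ·(x' − x̄) = [-7]
z = y + H·x̄ = [-7] + [5] = [-2]

z = [-2]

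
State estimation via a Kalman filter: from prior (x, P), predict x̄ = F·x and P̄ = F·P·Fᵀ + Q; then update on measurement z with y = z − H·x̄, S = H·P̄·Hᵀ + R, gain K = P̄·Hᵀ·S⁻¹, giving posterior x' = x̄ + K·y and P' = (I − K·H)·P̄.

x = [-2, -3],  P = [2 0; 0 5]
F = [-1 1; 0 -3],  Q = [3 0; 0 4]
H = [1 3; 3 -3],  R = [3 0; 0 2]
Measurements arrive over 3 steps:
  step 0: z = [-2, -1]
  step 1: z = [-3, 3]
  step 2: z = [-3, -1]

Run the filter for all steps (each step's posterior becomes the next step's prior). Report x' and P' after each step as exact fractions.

step 0: x' = [-23266/41291, -11817/41291], P' = [11985/41291 5475/41291; 5475/41291 7979/41291]
step 1: x' = [8884101/124706752, -115350453/124706752], P' = [35055417/124706752 15942039/124706752; 15942039/124706752 23499289/124706752]
step 2: x' = [-340825031538/373428400685, -204678248181/373428400685], P' = [104948677689/373428400685 47717804613/373428400685; 47717804613/373428400685 70345791191/373428400685]

step 0: x̄ = F·x = [-1, 9]
step 0: P̄ = F·P·Fᵀ + Q = [10 -15; -15 49]
step 0: y = z − H·x̄ = [-28, 29]
step 0: S = H·P̄·Hᵀ + R = [364 -501; -501 803]
step 0: K = P̄·Hᵀ·S⁻¹ = [9470/41291 9765/41291; 9804/41291 -3756/41291]
step 0: x' = x̄ + K·y = [-23266/41291, -11817/41291]
step 0: P' = (I − K·H)·P̄ = [11985/41291 5475/41291; 5475/41291 7979/41291]
step 1: x̄ = F·x = [11449/41291, 35451/41291]
step 1: P̄ = F·P·Fᵀ + Q = [132887/41291 -7512/41291; -7512/41291 236975/41291]
step 1: y = z − H·x̄ = [-241675/41291, 195879/41291]
step 1: S = H·P̄·Hᵀ + R = [2344463/41291 -1779186/41291; -1779186/41291 3546556/41291]
step 1: K = P̄·Hᵀ·S⁻¹ = [13813589/62353376 28670067/124706752; 14406651/62353376 -11335875/124706752]
step 1: x' = x̄ + K·y = [8884101/124706752, -115350453/124706752]
step 1: P' = (I − K·H)·P̄ = [35055417/124706752 15942039/124706752; 15942039/124706752 23499289/124706752]
step 2: x̄ = F·x = [-62117277/62353376, 346051359/124706752]
step 2: P̄ = F·P·Fᵀ + Q = [100197721/31176688 -11335875/62353376; -11335875/62353376 710320609/124706752]
step 2: y = z − H·x̄ = [-1288039779/124706752, 1286150987/124706752]
step 2: S = H·P̄·Hᵀ + R = [7031766121/124706752 -5326543329/124706752; -5326543329/124706752 10657508441/124706752]
step 2: K = P̄·Hᵀ·S⁻¹ = [82700697176/373428400685 85846309614/373428400685; 86251726062/373428400685 -33941979867/373428400685]
step 2: x' = x̄ + K·y = [-340825031538/373428400685, -204678248181/373428400685]
step 2: P' = (I − K·H)·P̄ = [104948677689/373428400685 47717804613/373428400685; 47717804613/373428400685 70345791191/373428400685]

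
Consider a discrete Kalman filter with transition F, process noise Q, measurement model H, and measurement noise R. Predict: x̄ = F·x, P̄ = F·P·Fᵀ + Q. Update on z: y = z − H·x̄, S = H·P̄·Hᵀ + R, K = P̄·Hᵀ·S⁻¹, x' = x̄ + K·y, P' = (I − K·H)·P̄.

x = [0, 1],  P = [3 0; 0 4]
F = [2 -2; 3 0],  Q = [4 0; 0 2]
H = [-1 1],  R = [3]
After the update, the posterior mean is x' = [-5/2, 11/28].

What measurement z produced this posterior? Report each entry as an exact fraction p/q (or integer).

z = [3]

x̄ = F·x = [-2, 0]
P̄ = F·P·Fᵀ + Q = [32 18; 18 29]
S = H·P̄·Hᵀ + R = [28]
K = P̄·Hᵀ·S⁻¹ = [-1/2; 11/28]
x' − x̄ = [-1/2, 11/28] = K·y
y = (KᵀK)⁻¹·Kᵀ·(x' − x̄) = [1]
z = y + H·x̄ = [1] + [2] = [3]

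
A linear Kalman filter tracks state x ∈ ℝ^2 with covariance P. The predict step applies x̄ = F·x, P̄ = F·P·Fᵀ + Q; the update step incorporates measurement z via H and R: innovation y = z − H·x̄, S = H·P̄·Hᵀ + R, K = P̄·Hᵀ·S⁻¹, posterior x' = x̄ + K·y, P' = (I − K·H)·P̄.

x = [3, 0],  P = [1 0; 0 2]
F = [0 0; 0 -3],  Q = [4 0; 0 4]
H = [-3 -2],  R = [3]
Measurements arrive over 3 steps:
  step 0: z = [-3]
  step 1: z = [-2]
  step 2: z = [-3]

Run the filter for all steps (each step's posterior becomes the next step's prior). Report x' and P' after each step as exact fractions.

step 0: x' = [36/127, 132/127], P' = [364/127 -528/127; -528/127 858/127]
step 1: x' = [12552/37873, 17476/37873], P' = [133204/37873 -197520/37873; -197520/37873 320970/37873]
step 2: x' = [524340/2727587, 3239328/2727587], P' = [49098028/13637935 -72965328/13637935; -72965328/13637935 118568658/13637935]

step 0: x̄ = F·x = [0, 0]
step 0: P̄ = F·P·Fᵀ + Q = [4 0; 0 22]
step 0: y = z − H·x̄ = [-3]
step 0: S = H·P̄·Hᵀ + R = [127]
step 0: K = P̄·Hᵀ·S⁻¹ = [-12/127; -44/127]
step 0: x' = x̄ + K·y = [36/127, 132/127]
step 0: P' = (I − K·H)·P̄ = [364/127 -528/127; -528/127 858/127]
step 1: x̄ = F·x = [0, -396/127]
step 1: P̄ = F·P·Fᵀ + Q = [4 0; 0 8230/127]
step 1: y = z − H·x̄ = [-1046/127]
step 1: S = H·P̄·Hᵀ + R = [37873/127]
step 1: K = P̄·Hᵀ·S⁻¹ = [-1524/37873; -16460/37873]
step 1: x' = x̄ + K·y = [12552/37873, 17476/37873]
step 1: P' = (I − K·H)·P̄ = [133204/37873 -197520/37873; -197520/37873 320970/37873]
step 2: x̄ = F·x = [0, -52428/37873]
step 2: P̄ = F·P·Fᵀ + Q = [4 0; 0 3040222/37873]
step 2: y = z − H·x̄ = [-218475/37873]
step 2: S = H·P̄·Hᵀ + R = [13637935/37873]
step 2: K = P̄·Hᵀ·S⁻¹ = [-454476/13637935; -6080444/13637935]
step 2: x' = x̄ + K·y = [524340/2727587, 3239328/2727587]
step 2: P' = (I − K·H)·P̄ = [49098028/13637935 -72965328/13637935; -72965328/13637935 118568658/13637935]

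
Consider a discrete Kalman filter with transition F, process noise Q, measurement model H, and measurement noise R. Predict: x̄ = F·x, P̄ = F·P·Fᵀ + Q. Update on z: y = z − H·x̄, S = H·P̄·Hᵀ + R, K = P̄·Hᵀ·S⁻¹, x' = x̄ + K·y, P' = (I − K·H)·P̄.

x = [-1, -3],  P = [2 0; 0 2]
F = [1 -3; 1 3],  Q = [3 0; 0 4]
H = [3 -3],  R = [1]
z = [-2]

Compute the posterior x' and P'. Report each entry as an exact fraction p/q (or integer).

x' = [-107/89, -50/89]
P' = [2687/712 331/89; 331/89 336/89]

x̄ = F·x = [8, -10]
P̄ = F·P·Fᵀ + Q = [23 -16; -16 24]
y = z − H·x̄ = [-56]
S = H·P̄·Hᵀ + R = [712]
K = P̄·Hᵀ·S⁻¹ = [117/712; -15/89]
x' = x̄ + K·y = [-107/89, -50/89]
P' = (I − K·H)·P̄ = [2687/712 331/89; 331/89 336/89]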